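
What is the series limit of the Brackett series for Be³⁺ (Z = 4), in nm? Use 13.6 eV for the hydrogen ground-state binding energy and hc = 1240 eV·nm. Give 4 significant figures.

91.18 nm

The Brackett series has lower level n_f = 4; the series limit corresponds to n_i → ∞.
ΔE_max = 13.6 × 16 / 4² = 13.60 eV.
λ_min = 1240 / 13.60 = 91.18 nm.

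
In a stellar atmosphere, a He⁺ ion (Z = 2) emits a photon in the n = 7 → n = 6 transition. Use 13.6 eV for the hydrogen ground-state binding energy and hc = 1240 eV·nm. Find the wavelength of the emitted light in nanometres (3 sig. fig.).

For Z = 2 the level energies scale as Z², so the effective Rydberg energy is 13.6 × 4 = 54.40 eV.
ΔE = 54.40 × (1/6² − 1/7²) = 54.40 × 0.007370 = 0.4009 eV.
λ = hc/ΔE = 1240 / 0.4009 = 3090 nm.

3090 nm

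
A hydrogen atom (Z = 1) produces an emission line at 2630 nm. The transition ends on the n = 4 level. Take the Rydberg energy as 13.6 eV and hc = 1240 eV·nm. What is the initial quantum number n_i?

The photon energy is ΔE = hc/λ = 1240 / 2630 = 0.4715 eV.
With Z = 1, ΔE = 13.60 × (1/n_f² − 1/n_i²), so 1/n_f² − 1/n_i² = 0.03467.
With n_f = 4: 1/n_i² = 1/16 − 0.03467 = 0.02783, so n_i ≈ 5.99.

n_i = 6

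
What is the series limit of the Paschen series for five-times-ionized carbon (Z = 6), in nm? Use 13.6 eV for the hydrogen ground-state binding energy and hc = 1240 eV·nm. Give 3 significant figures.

22.8 nm

The Paschen series has lower level n_f = 3; the series limit corresponds to n_i → ∞.
ΔE_max = 13.6 × 36 / 3² = 54.40 eV.
λ_min = 1240 / 54.40 = 22.8 nm.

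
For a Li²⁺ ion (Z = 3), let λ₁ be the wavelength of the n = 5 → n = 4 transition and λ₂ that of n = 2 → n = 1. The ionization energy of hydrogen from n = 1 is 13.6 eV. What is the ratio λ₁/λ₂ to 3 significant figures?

λ ∝ 1/ΔE ∝ 1/(1/n_f² − 1/n_i²), and the Z² and hc factors cancel in the ratio.
λ₁/λ₂ = (1/1² − 1/2²)/(1/4² − 1/5²) = 0.7500/0.02250 = 33.3.

33.3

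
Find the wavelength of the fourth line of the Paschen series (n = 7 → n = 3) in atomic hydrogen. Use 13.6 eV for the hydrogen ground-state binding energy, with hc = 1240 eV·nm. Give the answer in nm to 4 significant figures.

1005 nm

The Paschen series terminates on n_f = 3; the fourth line has n_i = 3+4 = 7.
ΔE = 13.60 × (1/3² − 1/7²) = 1.234 eV.
λ = 1240 / 1.234 = 1005 nm.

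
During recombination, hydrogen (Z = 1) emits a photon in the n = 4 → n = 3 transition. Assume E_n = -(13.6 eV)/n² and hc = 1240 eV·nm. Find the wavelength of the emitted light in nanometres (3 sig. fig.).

1880 nm

ΔE = 13.60 × (1/3² − 1/4²) = 13.60 × 0.04861 = 0.6611 eV.
λ = hc/ΔE = 1240 / 0.6611 = 1880 nm.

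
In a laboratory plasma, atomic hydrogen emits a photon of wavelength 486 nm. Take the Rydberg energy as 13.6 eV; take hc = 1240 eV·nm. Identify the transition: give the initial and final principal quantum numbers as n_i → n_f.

The photon energy is ΔE = hc/λ = 1240 / 486 = 2.551 eV.
With Z = 1, ΔE = 13.60 × (1/n_f² − 1/n_i²), so 1/n_f² − 1/n_i² = 0.1876.
Trying n_f = 2 gives 1/n_i² = 0.06239, i.e. n_i ≈ 4; this pair matches.

n_i = 4, n_f = 2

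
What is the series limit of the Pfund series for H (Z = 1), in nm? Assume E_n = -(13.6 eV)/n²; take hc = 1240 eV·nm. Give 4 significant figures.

The Pfund series has lower level n_f = 5; the series limit corresponds to n_i → ∞.
ΔE_max = 13.6 × 1 / 5² = 0.5440 eV.
λ_min = 1240 / 0.5440 = 2279 nm.

2279 nm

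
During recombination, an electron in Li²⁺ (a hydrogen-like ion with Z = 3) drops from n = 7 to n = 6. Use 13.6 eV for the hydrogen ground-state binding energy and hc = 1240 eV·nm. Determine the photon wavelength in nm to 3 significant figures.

For Z = 3 the level energies scale as Z², so the effective Rydberg energy is 13.6 × 9 = 122.4 eV.
ΔE = 122.4 × (1/6² − 1/7²) = 122.4 × 0.007370 = 0.9020 eV.
λ = hc/ΔE = 1240 / 0.9020 = 1370 nm.

1370 nm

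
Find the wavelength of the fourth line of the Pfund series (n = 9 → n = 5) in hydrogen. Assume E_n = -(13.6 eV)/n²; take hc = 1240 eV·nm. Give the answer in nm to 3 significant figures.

The Pfund series terminates on n_f = 5; the fourth line has n_i = 5+4 = 9.
ΔE = 13.60 × (1/5² − 1/9²) = 0.3761 eV.
λ = 1240 / 0.3761 = 3300 nm.

3300 nm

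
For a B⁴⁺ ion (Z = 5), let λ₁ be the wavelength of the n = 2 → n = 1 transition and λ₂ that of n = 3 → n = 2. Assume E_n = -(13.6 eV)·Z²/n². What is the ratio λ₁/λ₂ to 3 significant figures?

0.185

λ ∝ 1/ΔE ∝ 1/(1/n_f² − 1/n_i²), and the Z² and hc factors cancel in the ratio.
λ₁/λ₂ = (1/2² − 1/3²)/(1/1² − 1/2²) = 0.1389/0.7500 = 0.185.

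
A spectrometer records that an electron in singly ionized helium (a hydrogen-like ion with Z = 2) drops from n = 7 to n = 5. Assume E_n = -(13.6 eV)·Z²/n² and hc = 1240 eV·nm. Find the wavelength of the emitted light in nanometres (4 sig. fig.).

For Z = 2 the level energies scale as Z², so the effective Rydberg energy is 13.6 × 4 = 54.40 eV.
ΔE = 54.40 × (1/5² − 1/7²) = 54.40 × 0.01959 = 1.066 eV.
λ = hc/ΔE = 1240 / 1.066 = 1163 nm.

1163 nm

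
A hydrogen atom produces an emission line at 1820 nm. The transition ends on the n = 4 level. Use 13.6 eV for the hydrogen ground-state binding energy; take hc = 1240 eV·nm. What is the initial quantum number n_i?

The photon energy is ΔE = hc/λ = 1240 / 1820 = 0.6813 eV.
With Z = 1, ΔE = 13.60 × (1/n_f² − 1/n_i²), so 1/n_f² − 1/n_i² = 0.05010.
With n_f = 4: 1/n_i² = 1/16 − 0.05010 = 0.01240, so n_i ≈ 8.98.

n_i = 9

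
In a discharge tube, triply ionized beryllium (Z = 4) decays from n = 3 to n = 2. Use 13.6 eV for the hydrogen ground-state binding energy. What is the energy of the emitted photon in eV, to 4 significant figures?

30.22 eV

The Bohr energies scale as Z², so for Z = 4: E_n = −217.6/n² eV.
E_3 = −217.6/9 = −24.18 eV and E_2 = −217.6/4 = −54.40 eV.
The photon energy is |E_3 − E_2| = 30.22 eV.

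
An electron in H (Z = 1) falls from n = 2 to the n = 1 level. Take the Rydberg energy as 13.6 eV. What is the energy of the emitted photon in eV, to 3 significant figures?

10.2 eV

E_2 = −13.60/4 = −3.400 eV and E_1 = −13.60/1 = −13.60 eV.
The photon energy is |E_2 − E_1| = 10.2 eV.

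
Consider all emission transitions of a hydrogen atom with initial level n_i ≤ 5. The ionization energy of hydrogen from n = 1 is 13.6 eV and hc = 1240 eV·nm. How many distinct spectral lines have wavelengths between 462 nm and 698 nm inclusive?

Enumerate all n_i → n_f pairs with 1 ≤ n_f < n_i ≤ 5 and compute λ = 1240 / [13.6·1·(1/n_f² − 1/n_i²)].
Lines falling in [462, 698] nm: 4→2 (486.3 nm), 3→2 (656.5 nm).

2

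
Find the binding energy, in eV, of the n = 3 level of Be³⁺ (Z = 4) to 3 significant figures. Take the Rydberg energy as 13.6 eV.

24.2 eV

E_n = −13.6 Z²/n² = −217.6/n² eV for Z = 4.
E_3 = −217.6/9 = −24.2 eV, so ionization (to E = 0) requires 24.2 eV.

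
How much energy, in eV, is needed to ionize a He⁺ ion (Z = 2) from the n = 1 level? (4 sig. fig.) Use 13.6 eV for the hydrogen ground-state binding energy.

E_n = −13.6 Z²/n² = −54.40/n² eV for Z = 2.
E_1 = −54.40/1 = −54.40 eV, so ionization (to E = 0) requires 54.40 eV.

54.40 eV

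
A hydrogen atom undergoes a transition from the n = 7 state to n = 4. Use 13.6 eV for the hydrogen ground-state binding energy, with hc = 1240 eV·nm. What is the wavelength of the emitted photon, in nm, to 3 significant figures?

ΔE = 13.60 × (1/4² − 1/7²) = 13.60 × 0.04209 = 0.5724 eV.
λ = hc/ΔE = 1240 / 0.5724 = 2170 nm.

2170 nm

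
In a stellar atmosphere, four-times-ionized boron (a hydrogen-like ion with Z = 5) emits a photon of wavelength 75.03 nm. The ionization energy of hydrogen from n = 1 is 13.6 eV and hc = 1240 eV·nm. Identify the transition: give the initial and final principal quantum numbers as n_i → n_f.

n_i = 4, n_f = 3

The photon energy is ΔE = hc/λ = 1240 / 75.03 = 16.53 eV.
With Z = 5, ΔE = 340.0 × (1/n_f² − 1/n_i²), so 1/n_f² − 1/n_i² = 0.04861.
Trying n_f = 3 gives 1/n_i² = 0.06250, i.e. n_i ≈ 4; this pair matches.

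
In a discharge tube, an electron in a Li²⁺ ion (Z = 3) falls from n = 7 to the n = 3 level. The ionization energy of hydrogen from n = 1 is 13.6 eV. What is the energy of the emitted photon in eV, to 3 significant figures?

11.1 eV

The Bohr energies scale as Z², so for Z = 3: E_n = −122.4/n² eV.
E_7 = −122.4/49 = −2.498 eV and E_3 = −122.4/9 = −13.60 eV.
The photon energy is |E_7 − E_3| = 11.1 eV.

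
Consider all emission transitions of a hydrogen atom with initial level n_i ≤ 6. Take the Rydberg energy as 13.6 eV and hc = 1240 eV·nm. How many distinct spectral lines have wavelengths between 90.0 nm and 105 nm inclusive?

4

Enumerate all n_i → n_f pairs with 1 ≤ n_f < n_i ≤ 6 and compute λ = 1240 / [13.6·1·(1/n_f² − 1/n_i²)].
Lines falling in [90.0, 105] nm: 6→1 (93.78 nm), 5→1 (94.98 nm), 4→1 (97.25 nm), 3→1 (102.6 nm).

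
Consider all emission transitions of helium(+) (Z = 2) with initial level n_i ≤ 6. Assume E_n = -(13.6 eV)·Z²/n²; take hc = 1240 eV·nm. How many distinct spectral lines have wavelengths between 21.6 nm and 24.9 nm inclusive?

3

Enumerate all n_i → n_f pairs with 1 ≤ n_f < n_i ≤ 6 and compute λ = 1240 / [13.6·4·(1/n_f² − 1/n_i²)].
Lines falling in [21.6, 24.9] nm: 6→1 (23.45 nm), 5→1 (23.74 nm), 4→1 (24.31 nm).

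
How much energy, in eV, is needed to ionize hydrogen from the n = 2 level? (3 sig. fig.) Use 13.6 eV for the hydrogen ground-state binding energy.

3.40 eV

E_2 = −13.60/4 = −3.40 eV, so ionization (to E = 0) requires 3.40 eV.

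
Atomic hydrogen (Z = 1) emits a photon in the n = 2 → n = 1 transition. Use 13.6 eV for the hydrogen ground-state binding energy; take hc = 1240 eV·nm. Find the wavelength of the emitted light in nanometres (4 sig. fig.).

ΔE = 13.60 × (1/1² − 1/2²) = 13.60 × 0.7500 = 10.20 eV.
λ = hc/ΔE = 1240 / 10.20 = 121.6 nm.
This line belongs to the Lyman series.

121.6 nm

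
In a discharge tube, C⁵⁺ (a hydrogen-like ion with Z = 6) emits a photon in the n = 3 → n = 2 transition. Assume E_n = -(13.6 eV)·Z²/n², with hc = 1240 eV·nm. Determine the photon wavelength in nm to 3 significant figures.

For Z = 6 the level energies scale as Z², so the effective Rydberg energy is 13.6 × 36 = 489.6 eV.
ΔE = 489.6 × (1/2² − 1/3²) = 489.6 × 0.1389 = 68.00 eV.
λ = hc/ΔE = 1240 / 68.00 = 18.2 nm.

18.2 nm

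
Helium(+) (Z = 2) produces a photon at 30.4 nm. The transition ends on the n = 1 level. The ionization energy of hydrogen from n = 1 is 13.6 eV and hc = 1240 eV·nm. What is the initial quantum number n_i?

The photon energy is ΔE = hc/λ = 1240 / 30.4 = 40.79 eV.
With Z = 2, ΔE = 54.40 × (1/n_f² − 1/n_i²), so 1/n_f² − 1/n_i² = 0.7498.
With n_f = 1: 1/n_i² = 1/1 − 0.7498 = 0.2502, so n_i ≈ 2.00.

n_i = 2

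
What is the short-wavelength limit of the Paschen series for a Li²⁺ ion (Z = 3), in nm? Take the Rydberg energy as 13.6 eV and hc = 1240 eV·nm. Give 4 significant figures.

The Paschen series has lower level n_f = 3; the series limit corresponds to n_i → ∞.
ΔE_max = 13.6 × 9 / 3² = 13.60 eV.
λ_min = 1240 / 13.60 = 91.18 nm.

91.18 nm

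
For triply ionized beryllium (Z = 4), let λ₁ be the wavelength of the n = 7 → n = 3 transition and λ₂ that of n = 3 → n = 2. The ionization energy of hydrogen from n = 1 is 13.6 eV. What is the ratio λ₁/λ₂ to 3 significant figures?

λ ∝ 1/ΔE ∝ 1/(1/n_f² − 1/n_i²), and the Z² and hc factors cancel in the ratio.
λ₁/λ₂ = (1/2² − 1/3²)/(1/3² − 1/7²) = 0.1389/0.09070 = 1.53.

1.53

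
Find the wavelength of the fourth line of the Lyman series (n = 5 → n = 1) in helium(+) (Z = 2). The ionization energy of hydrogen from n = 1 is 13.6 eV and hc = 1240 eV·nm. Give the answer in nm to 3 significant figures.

The Lyman series terminates on n_f = 1; the fourth line has n_i = 1+4 = 5.
ΔE = 54.40 × (1/1² − 1/5²) = 52.22 eV.
λ = 1240 / 52.22 = 23.7 nm.

23.7 nm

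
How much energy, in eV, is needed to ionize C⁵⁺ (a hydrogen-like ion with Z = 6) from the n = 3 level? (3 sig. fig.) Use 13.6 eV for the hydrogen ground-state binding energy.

54.4 eV

E_n = −13.6 Z²/n² = −489.6/n² eV for Z = 6.
E_3 = −489.6/9 = −54.4 eV, so ionization (to E = 0) requires 54.4 eV.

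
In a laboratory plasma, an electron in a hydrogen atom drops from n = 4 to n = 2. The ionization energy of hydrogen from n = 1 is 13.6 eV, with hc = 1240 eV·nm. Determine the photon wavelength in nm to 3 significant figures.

486 nm

ΔE = 13.60 × (1/2² − 1/4²) = 13.60 × 0.1875 = 2.550 eV.
λ = hc/ΔE = 1240 / 2.550 = 486 nm.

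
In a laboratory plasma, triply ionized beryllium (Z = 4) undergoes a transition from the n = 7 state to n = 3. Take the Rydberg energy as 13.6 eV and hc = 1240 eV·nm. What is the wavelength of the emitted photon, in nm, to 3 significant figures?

62.8 nm

For Z = 4 the level energies scale as Z², so the effective Rydberg energy is 13.6 × 16 = 217.6 eV.
ΔE = 217.6 × (1/3² − 1/7²) = 217.6 × 0.09070 = 19.74 eV.
λ = hc/ΔE = 1240 / 19.74 = 62.8 nm.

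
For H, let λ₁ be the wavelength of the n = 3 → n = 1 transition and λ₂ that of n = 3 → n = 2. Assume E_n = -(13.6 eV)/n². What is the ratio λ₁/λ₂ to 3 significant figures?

0.156

λ ∝ 1/ΔE ∝ 1/(1/n_f² − 1/n_i²), and the Z² and hc factors cancel in the ratio.
λ₁/λ₂ = (1/2² − 1/3²)/(1/1² − 1/3²) = 0.1389/0.8889 = 0.156.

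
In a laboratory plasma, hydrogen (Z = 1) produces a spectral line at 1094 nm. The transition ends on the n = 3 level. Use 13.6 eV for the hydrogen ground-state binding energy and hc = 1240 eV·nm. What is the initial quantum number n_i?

The photon energy is ΔE = hc/λ = 1240 / 1094 = 1.133 eV.
With Z = 1, ΔE = 13.60 × (1/n_f² − 1/n_i²), so 1/n_f² − 1/n_i² = 0.08334.
With n_f = 3: 1/n_i² = 1/9 − 0.08334 = 0.02777, so n_i ≈ 6.00.

n_i = 6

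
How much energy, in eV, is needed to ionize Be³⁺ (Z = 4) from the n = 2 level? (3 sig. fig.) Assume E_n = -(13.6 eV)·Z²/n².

54.4 eV

E_n = −13.6 Z²/n² = −217.6/n² eV for Z = 4.
E_2 = −217.6/4 = −54.4 eV, so ionization (to E = 0) requires 54.4 eV.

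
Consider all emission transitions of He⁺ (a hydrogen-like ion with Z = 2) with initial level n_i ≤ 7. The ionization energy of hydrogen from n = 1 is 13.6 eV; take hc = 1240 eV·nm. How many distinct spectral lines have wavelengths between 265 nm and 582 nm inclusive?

Enumerate all n_i → n_f pairs with 1 ≤ n_f < n_i ≤ 7 and compute λ = 1240 / [13.6·4·(1/n_f² − 1/n_i²)].
Lines falling in [265, 582] nm: 6→3 (273.5 nm), 5→3 (320.5 nm), 4→3 (468.9 nm), 7→4 (541.5 nm).

4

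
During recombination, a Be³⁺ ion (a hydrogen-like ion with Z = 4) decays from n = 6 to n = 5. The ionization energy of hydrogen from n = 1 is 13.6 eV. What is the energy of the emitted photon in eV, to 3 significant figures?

2.66 eV

The Bohr energies scale as Z², so for Z = 4: E_n = −217.6/n² eV.
E_6 = −217.6/36 = −6.044 eV and E_5 = −217.6/25 = −8.704 eV.
The photon energy is |E_6 − E_5| = 2.66 eV.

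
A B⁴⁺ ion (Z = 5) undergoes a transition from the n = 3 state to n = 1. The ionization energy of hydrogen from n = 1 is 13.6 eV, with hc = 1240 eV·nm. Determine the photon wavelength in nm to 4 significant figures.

4.103 nm

For Z = 5 the level energies scale as Z², so the effective Rydberg energy is 13.6 × 25 = 340.0 eV.
ΔE = 340.0 × (1/1² − 1/3²) = 340.0 × 0.8889 = 302.2 eV.
λ = hc/ΔE = 1240 / 302.2 = 4.103 nm.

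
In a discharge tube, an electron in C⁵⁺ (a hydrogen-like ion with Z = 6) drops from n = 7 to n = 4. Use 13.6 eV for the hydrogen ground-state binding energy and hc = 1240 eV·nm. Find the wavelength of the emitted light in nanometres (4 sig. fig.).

60.17 nm

For Z = 6 the level energies scale as Z², so the effective Rydberg energy is 13.6 × 36 = 489.6 eV.
ΔE = 489.6 × (1/4² − 1/7²) = 489.6 × 0.04209 = 20.61 eV.
λ = hc/ΔE = 1240 / 20.61 = 60.17 nm.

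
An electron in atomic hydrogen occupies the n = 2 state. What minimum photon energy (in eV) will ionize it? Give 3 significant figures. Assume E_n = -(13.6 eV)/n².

E_2 = −13.60/4 = −3.40 eV, so ionization (to E = 0) requires 3.40 eV.

3.40 eV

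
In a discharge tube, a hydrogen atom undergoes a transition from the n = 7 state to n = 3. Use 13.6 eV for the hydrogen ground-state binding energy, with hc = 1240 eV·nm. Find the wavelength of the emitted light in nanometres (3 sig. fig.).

ΔE = 13.60 × (1/3² − 1/7²) = 13.60 × 0.09070 = 1.234 eV.
λ = hc/ΔE = 1240 / 1.234 = 1010 nm.

1010 nm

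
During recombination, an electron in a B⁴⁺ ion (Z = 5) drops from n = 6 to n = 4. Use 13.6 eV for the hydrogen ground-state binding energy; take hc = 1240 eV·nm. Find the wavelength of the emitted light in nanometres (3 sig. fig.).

105 nm

For Z = 5 the level energies scale as Z², so the effective Rydberg energy is 13.6 × 25 = 340.0 eV.
ΔE = 340.0 × (1/4² − 1/6²) = 340.0 × 0.03472 = 11.81 eV.
λ = hc/ΔE = 1240 / 11.81 = 105 nm.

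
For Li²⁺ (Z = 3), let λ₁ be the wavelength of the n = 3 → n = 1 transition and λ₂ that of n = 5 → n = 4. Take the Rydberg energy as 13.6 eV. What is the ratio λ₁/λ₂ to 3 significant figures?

λ ∝ 1/ΔE ∝ 1/(1/n_f² − 1/n_i²), and the Z² and hc factors cancel in the ratio.
λ₁/λ₂ = (1/4² − 1/5²)/(1/1² − 1/3²) = 0.02250/0.8889 = 0.0253.

0.0253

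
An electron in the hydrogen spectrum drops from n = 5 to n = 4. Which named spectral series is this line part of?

The series is set by the lower level: n_f = 4 is the Brackett series.

Brackett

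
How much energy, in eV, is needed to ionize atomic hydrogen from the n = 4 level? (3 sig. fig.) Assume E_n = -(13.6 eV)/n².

0.850 eV

E_4 = −13.60/16 = −0.850 eV, so ionization (to E = 0) requires 0.850 eV.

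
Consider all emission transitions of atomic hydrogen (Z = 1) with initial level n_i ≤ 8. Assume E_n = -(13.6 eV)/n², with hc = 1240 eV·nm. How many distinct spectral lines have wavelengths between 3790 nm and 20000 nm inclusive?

Enumerate all n_i → n_f pairs with 1 ≤ n_f < n_i ≤ 8 and compute λ = 1240 / [13.6·1·(1/n_f² − 1/n_i²)].
Lines falling in [3790, 20000] nm: 5→4 (4052 nm), 7→5 (4654 nm), 6→5 (7460 nm), 8→6 (7503 nm), 7→6 (12370 nm), 8→7 (19060 nm).

6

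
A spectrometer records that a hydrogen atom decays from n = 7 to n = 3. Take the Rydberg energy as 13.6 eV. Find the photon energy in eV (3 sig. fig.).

1.23 eV

E_7 = −13.60/49 = −0.2776 eV and E_3 = −13.60/9 = −1.511 eV.
The photon energy is |E_7 − E_3| = 1.23 eV.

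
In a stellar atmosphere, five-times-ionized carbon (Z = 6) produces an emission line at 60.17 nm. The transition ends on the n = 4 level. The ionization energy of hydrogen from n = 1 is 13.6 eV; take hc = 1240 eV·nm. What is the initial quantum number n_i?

n_i = 7

The photon energy is ΔE = hc/λ = 1240 / 60.17 = 20.61 eV.
With Z = 6, ΔE = 489.6 × (1/n_f² − 1/n_i²), so 1/n_f² − 1/n_i² = 0.04209.
With n_f = 4: 1/n_i² = 1/16 − 0.04209 = 0.02041, so n_i ≈ 7.00.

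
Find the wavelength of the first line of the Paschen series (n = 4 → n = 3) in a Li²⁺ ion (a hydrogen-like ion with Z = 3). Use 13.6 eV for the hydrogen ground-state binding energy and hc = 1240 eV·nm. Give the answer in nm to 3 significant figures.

The Paschen series terminates on n_f = 3; the first line has n_i = 3+1 = 4.
ΔE = 122.4 × (1/3² − 1/4²) = 5.950 eV.
λ = 1240 / 5.950 = 208 nm.

208 nm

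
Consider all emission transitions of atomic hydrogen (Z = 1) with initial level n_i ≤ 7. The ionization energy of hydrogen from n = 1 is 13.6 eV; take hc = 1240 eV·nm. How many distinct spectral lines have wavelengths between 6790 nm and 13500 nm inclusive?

2

Enumerate all n_i → n_f pairs with 1 ≤ n_f < n_i ≤ 7 and compute λ = 1240 / [13.6·1·(1/n_f² − 1/n_i²)].
Lines falling in [6790, 13500] nm: 6→5 (7460 nm), 7→6 (12370 nm).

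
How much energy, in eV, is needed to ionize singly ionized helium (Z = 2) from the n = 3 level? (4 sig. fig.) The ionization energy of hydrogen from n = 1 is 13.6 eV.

E_n = −13.6 Z²/n² = −54.40/n² eV for Z = 2.
E_3 = −54.40/9 = −6.044 eV, so ionization (to E = 0) requires 6.044 eV.

6.044 eV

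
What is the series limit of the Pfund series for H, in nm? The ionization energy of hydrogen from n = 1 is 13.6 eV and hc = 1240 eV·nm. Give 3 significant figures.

The Pfund series has lower level n_f = 5; the series limit corresponds to n_i → ∞.
ΔE_max = 13.6 × 1 / 5² = 0.5440 eV.
λ_min = 1240 / 0.5440 = 2280 nm.

2280 nm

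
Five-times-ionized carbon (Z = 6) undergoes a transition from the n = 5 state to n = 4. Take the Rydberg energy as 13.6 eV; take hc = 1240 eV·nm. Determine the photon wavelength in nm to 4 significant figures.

For Z = 6 the level energies scale as Z², so the effective Rydberg energy is 13.6 × 36 = 489.6 eV.
ΔE = 489.6 × (1/4² − 1/5²) = 489.6 × 0.02250 = 11.02 eV.
λ = hc/ΔE = 1240 / 11.02 = 112.6 nm.

112.6 nm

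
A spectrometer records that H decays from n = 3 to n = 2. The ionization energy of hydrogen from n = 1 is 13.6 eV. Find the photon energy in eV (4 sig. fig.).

1.889 eV

E_3 = −13.60/9 = −1.511 eV and E_2 = −13.60/4 = −3.400 eV.
The photon energy is |E_3 − E_2| = 1.889 eV.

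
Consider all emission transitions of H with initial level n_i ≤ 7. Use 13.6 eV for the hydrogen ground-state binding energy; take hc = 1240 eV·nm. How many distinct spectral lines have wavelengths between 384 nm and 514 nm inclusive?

4

Enumerate all n_i → n_f pairs with 1 ≤ n_f < n_i ≤ 7 and compute λ = 1240 / [13.6·1·(1/n_f² − 1/n_i²)].
Lines falling in [384, 514] nm: 7→2 (397.1 nm), 6→2 (410.3 nm), 5→2 (434.2 nm), 4→2 (486.3 nm).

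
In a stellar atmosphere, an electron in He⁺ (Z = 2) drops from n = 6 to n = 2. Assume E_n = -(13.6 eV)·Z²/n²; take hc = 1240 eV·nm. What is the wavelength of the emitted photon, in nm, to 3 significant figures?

103 nm

For Z = 2 the level energies scale as Z², so the effective Rydberg energy is 13.6 × 4 = 54.40 eV.
ΔE = 54.40 × (1/2² − 1/6²) = 54.40 × 0.2222 = 12.09 eV.
λ = hc/ΔE = 1240 / 12.09 = 103 nm.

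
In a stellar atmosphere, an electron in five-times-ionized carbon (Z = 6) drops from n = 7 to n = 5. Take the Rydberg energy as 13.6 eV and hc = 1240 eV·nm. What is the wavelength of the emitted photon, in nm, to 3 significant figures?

129 nm

For Z = 6 the level energies scale as Z², so the effective Rydberg energy is 13.6 × 36 = 489.6 eV.
ΔE = 489.6 × (1/5² − 1/7²) = 489.6 × 0.01959 = 9.592 eV.
λ = hc/ΔE = 1240 / 9.592 = 129 nm.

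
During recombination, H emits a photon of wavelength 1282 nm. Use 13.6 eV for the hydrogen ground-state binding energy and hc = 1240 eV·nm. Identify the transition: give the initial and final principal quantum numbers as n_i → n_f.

The photon energy is ΔE = hc/λ = 1240 / 1282 = 0.9672 eV.
With Z = 1, ΔE = 13.60 × (1/n_f² − 1/n_i²), so 1/n_f² − 1/n_i² = 0.07112.
Trying n_f = 3 gives 1/n_i² = 0.03999, i.e. n_i ≈ 5; this pair matches.

n_i = 5, n_f = 3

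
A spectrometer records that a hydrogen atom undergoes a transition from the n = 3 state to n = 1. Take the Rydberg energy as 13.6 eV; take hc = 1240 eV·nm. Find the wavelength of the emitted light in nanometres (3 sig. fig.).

ΔE = 13.60 × (1/1² − 1/3²) = 13.60 × 0.8889 = 12.09 eV.
λ = hc/ΔE = 1240 / 12.09 = 103 nm.
This line belongs to the Lyman series.

103 nm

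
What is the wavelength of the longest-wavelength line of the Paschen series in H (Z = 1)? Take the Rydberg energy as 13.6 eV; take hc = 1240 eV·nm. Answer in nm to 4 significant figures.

The Paschen series terminates on n_f = 3; the first line has n_i = 3+1 = 4.
ΔE = 13.60 × (1/3² − 1/4²) = 0.6611 eV.
λ = 1240 / 0.6611 = 1876 nm.

1876 nm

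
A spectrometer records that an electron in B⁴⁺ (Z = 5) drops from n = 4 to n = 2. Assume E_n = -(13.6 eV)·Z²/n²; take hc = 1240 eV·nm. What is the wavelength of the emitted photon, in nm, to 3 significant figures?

19.5 nm

For Z = 5 the level energies scale as Z², so the effective Rydberg energy is 13.6 × 25 = 340.0 eV.
ΔE = 340.0 × (1/2² − 1/4²) = 340.0 × 0.1875 = 63.75 eV.
λ = hc/ΔE = 1240 / 63.75 = 19.5 nm.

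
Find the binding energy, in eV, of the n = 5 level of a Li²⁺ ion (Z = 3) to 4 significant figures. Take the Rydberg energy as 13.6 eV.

E_n = −13.6 Z²/n² = −122.4/n² eV for Z = 3.
E_5 = −122.4/25 = −4.896 eV, so ionization (to E = 0) requires 4.896 eV.

4.896 eV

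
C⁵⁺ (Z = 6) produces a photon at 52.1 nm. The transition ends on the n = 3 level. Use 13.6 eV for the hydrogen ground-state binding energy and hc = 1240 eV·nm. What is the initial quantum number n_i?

The photon energy is ΔE = hc/λ = 1240 / 52.1 = 23.80 eV.
With Z = 6, ΔE = 489.6 × (1/n_f² − 1/n_i²), so 1/n_f² − 1/n_i² = 0.04861.
With n_f = 3: 1/n_i² = 1/9 − 0.04861 = 0.06250, so n_i ≈ 4.00.

n_i = 4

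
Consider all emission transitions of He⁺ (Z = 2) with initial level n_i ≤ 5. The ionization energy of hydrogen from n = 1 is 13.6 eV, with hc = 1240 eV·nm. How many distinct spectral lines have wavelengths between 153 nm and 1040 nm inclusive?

4

Enumerate all n_i → n_f pairs with 1 ≤ n_f < n_i ≤ 5 and compute λ = 1240 / [13.6·4·(1/n_f² − 1/n_i²)].
Lines falling in [153, 1040] nm: 3→2 (164.1 nm), 5→3 (320.5 nm), 4→3 (468.9 nm), 5→4 (1013 nm).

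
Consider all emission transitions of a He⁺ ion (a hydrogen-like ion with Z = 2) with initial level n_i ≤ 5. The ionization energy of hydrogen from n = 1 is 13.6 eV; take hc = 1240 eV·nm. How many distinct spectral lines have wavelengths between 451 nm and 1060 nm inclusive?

2

Enumerate all n_i → n_f pairs with 1 ≤ n_f < n_i ≤ 5 and compute λ = 1240 / [13.6·4·(1/n_f² − 1/n_i²)].
Lines falling in [451, 1060] nm: 4→3 (468.9 nm), 5→4 (1013 nm).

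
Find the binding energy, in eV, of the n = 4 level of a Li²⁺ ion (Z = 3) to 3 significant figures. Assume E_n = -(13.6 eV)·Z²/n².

7.65 eV

E_n = −13.6 Z²/n² = −122.4/n² eV for Z = 3.
E_4 = −122.4/16 = −7.65 eV, so ionization (to E = 0) requires 7.65 eV.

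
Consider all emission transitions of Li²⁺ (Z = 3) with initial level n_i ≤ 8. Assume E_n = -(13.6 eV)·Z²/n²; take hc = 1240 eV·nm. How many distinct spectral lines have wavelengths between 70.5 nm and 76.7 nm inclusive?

Enumerate all n_i → n_f pairs with 1 ≤ n_f < n_i ≤ 8 and compute λ = 1240 / [13.6·9·(1/n_f² − 1/n_i²)].
Lines falling in [70.5, 76.7] nm: 3→2 (72.94 nm).

1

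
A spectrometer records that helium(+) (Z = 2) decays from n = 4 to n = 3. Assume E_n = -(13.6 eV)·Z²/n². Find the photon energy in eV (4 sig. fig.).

The Bohr energies scale as Z², so for Z = 2: E_n = −54.40/n² eV.
E_4 = −54.40/16 = −3.400 eV and E_3 = −54.40/9 = −6.044 eV.
The photon energy is |E_4 − E_3| = 2.644 eV.

2.644 eV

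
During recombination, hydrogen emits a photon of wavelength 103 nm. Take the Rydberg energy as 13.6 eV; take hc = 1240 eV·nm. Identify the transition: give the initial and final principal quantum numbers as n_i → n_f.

The photon energy is ΔE = hc/λ = 1240 / 103 = 12.04 eV.
With Z = 1, ΔE = 13.60 × (1/n_f² − 1/n_i²), so 1/n_f² − 1/n_i² = 0.8852.
Trying n_f = 1 gives 1/n_i² = 0.1148, i.e. n_i ≈ 3; this pair matches.

n_i = 3, n_f = 1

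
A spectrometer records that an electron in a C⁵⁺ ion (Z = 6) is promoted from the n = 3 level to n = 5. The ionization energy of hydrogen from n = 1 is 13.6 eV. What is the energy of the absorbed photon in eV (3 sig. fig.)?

The Bohr energies scale as Z², so for Z = 6: E_n = −489.6/n² eV.
E_5 = −489.6/25 = −19.58 eV and E_3 = −489.6/9 = −54.40 eV.
The photon energy is |E_5 − E_3| = 34.8 eV.

34.8 eV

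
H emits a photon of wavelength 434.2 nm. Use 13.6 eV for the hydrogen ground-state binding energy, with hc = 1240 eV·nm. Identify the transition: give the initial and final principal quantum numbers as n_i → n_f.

n_i = 5, n_f = 2

The photon energy is ΔE = hc/λ = 1240 / 434.2 = 2.856 eV.
With Z = 1, ΔE = 13.60 × (1/n_f² − 1/n_i²), so 1/n_f² − 1/n_i² = 0.2100.
Trying n_f = 2 gives 1/n_i² = 0.04001, i.e. n_i ≈ 5; this pair matches.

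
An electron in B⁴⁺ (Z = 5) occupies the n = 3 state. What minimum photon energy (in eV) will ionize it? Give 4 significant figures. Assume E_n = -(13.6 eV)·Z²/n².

E_n = −13.6 Z²/n² = −340.0/n² eV for Z = 5.
E_3 = −340.0/9 = −37.78 eV, so ionization (to E = 0) requires 37.78 eV.

37.78 eV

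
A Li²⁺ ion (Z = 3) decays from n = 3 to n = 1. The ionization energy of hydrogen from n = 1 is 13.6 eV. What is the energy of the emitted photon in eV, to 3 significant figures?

109 eV

The Bohr energies scale as Z², so for Z = 3: E_n = −122.4/n² eV.
E_3 = −122.4/9 = −13.60 eV and E_1 = −122.4/1 = −122.4 eV.
The photon energy is |E_3 − E_1| = 109 eV.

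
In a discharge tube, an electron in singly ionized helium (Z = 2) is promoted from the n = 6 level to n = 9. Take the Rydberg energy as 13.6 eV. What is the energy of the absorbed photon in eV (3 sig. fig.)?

The Bohr energies scale as Z², so for Z = 2: E_n = −54.40/n² eV.
E_9 = −54.40/81 = −0.6716 eV and E_6 = −54.40/36 = −1.511 eV.
The photon energy is |E_9 − E_6| = 0.840 eV.

0.840 eV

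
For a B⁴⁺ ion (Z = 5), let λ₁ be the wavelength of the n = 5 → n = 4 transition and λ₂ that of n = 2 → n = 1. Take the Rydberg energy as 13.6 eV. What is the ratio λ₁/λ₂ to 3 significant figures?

33.3

λ ∝ 1/ΔE ∝ 1/(1/n_f² − 1/n_i²), and the Z² and hc factors cancel in the ratio.
λ₁/λ₂ = (1/1² − 1/2²)/(1/4² − 1/5²) = 0.7500/0.02250 = 33.3.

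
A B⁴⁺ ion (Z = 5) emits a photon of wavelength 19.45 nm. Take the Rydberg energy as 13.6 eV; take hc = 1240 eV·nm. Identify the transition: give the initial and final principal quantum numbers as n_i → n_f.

n_i = 4, n_f = 2

The photon energy is ΔE = hc/λ = 1240 / 19.45 = 63.75 eV.
With Z = 5, ΔE = 340.0 × (1/n_f² − 1/n_i²), so 1/n_f² − 1/n_i² = 0.1875.
Trying n_f = 2 gives 1/n_i² = 0.06249, i.e. n_i ≈ 4; this pair matches.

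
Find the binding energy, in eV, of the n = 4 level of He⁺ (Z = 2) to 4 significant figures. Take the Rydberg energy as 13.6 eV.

3.400 eV

E_n = −13.6 Z²/n² = −54.40/n² eV for Z = 2.
E_4 = −54.40/16 = −3.400 eV, so ionization (to E = 0) requires 3.400 eV.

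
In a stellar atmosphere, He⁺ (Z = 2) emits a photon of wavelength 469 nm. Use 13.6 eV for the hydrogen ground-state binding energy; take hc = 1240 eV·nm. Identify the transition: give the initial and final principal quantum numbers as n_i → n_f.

n_i = 4, n_f = 3

The photon energy is ΔE = hc/λ = 1240 / 469 = 2.644 eV.
With Z = 2, ΔE = 54.40 × (1/n_f² − 1/n_i²), so 1/n_f² − 1/n_i² = 0.04860.
Trying n_f = 3 gives 1/n_i² = 0.06251, i.e. n_i ≈ 4; this pair matches.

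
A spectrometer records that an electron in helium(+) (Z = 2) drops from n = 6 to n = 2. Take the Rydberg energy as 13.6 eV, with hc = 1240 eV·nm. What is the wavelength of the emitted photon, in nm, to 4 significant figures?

102.6 nm

For Z = 2 the level energies scale as Z², so the effective Rydberg energy is 13.6 × 4 = 54.40 eV.
ΔE = 54.40 × (1/2² − 1/6²) = 54.40 × 0.2222 = 12.09 eV.
λ = hc/ΔE = 1240 / 12.09 = 102.6 nm.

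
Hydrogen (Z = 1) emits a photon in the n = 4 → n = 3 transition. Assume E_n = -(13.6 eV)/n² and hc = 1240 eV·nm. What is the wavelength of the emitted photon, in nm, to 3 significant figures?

ΔE = 13.60 × (1/3² − 1/4²) = 13.60 × 0.04861 = 0.6611 eV.
λ = hc/ΔE = 1240 / 0.6611 = 1880 nm.
This line belongs to the Paschen series.

1880 nm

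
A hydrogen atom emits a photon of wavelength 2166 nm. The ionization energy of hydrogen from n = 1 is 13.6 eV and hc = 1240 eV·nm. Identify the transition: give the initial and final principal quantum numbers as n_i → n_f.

The photon energy is ΔE = hc/λ = 1240 / 2166 = 0.5725 eV.
With Z = 1, ΔE = 13.60 × (1/n_f² − 1/n_i²), so 1/n_f² − 1/n_i² = 0.04209.
Trying n_f = 4 gives 1/n_i² = 0.02041, i.e. n_i ≈ 7; this pair matches.

n_i = 7, n_f = 4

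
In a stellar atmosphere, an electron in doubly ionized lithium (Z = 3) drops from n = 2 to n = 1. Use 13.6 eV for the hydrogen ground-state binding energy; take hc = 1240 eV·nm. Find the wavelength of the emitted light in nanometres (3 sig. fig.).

For Z = 3 the level energies scale as Z², so the effective Rydberg energy is 13.6 × 9 = 122.4 eV.
ΔE = 122.4 × (1/1² − 1/2²) = 122.4 × 0.7500 = 91.80 eV.
λ = hc/ΔE = 1240 / 91.80 = 13.5 nm.

13.5 nm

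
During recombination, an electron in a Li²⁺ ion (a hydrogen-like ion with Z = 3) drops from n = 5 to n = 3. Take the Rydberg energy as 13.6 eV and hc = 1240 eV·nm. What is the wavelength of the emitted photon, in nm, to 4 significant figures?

For Z = 3 the level energies scale as Z², so the effective Rydberg energy is 13.6 × 9 = 122.4 eV.
ΔE = 122.4 × (1/3² − 1/5²) = 122.4 × 0.07111 = 8.704 eV.
λ = hc/ΔE = 1240 / 8.704 = 142.5 nm.

142.5 nm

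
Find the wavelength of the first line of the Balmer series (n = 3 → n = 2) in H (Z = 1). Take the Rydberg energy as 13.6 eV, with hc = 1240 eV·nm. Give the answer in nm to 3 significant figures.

The Balmer series terminates on n_f = 2; the first line has n_i = 2+1 = 3.
ΔE = 13.60 × (1/2² − 1/3²) = 1.889 eV.
λ = 1240 / 1.889 = 656 nm.

656 nm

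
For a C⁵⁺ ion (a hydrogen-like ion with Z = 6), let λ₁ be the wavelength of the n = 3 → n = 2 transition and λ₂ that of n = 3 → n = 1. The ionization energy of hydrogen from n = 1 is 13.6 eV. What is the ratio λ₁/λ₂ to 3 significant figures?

6.40

λ ∝ 1/ΔE ∝ 1/(1/n_f² − 1/n_i²), and the Z² and hc factors cancel in the ratio.
λ₁/λ₂ = (1/1² − 1/3²)/(1/2² − 1/3²) = 0.8889/0.1389 = 6.40.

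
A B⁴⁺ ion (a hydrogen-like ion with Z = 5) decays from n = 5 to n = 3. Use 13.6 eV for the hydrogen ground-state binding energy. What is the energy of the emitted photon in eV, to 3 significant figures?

24.2 eV

The Bohr energies scale as Z², so for Z = 5: E_n = −340.0/n² eV.
E_5 = −340.0/25 = −13.60 eV and E_3 = −340.0/9 = −37.78 eV.
The photon energy is |E_5 − E_3| = 24.2 eV.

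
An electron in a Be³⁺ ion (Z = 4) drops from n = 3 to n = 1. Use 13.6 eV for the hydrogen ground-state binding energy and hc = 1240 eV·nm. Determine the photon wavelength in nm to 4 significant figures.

For Z = 4 the level energies scale as Z², so the effective Rydberg energy is 13.6 × 16 = 217.6 eV.
ΔE = 217.6 × (1/1² − 1/3²) = 217.6 × 0.8889 = 193.4 eV.
λ = hc/ΔE = 1240 / 193.4 = 6.411 nm.

6.411 nm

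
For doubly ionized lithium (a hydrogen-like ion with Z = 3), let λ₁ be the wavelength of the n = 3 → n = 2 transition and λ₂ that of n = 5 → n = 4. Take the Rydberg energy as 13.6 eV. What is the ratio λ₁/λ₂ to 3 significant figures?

0.162

λ ∝ 1/ΔE ∝ 1/(1/n_f² − 1/n_i²), and the Z² and hc factors cancel in the ratio.
λ₁/λ₂ = (1/4² − 1/5²)/(1/2² − 1/3²) = 0.02250/0.1389 = 0.162.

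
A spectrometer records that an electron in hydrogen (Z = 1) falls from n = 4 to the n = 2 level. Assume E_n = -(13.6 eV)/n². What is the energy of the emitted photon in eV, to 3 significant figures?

2.55 eV

E_4 = −13.60/16 = −0.8500 eV and E_2 = −13.60/4 = −3.400 eV.
The photon energy is |E_4 − E_2| = 2.55 eV.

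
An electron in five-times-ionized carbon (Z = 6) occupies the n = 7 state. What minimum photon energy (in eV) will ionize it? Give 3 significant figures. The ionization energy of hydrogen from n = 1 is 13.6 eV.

9.99 eV

E_n = −13.6 Z²/n² = −489.6/n² eV for Z = 6.
E_7 = −489.6/49 = −9.99 eV, so ionization (to E = 0) requires 9.99 eV.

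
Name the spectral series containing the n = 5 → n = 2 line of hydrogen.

Balmer

The series is set by the lower level: n_f = 2 is the Balmer series.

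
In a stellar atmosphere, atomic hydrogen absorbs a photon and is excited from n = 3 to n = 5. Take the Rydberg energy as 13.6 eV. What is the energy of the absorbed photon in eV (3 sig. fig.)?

0.967 eV

E_5 = −13.60/25 = −0.5440 eV and E_3 = −13.60/9 = −1.511 eV.
The photon energy is |E_5 − E_3| = 0.967 eV.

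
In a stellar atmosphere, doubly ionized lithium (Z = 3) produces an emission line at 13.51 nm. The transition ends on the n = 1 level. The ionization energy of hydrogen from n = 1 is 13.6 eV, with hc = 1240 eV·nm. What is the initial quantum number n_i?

n_i = 2

The photon energy is ΔE = hc/λ = 1240 / 13.51 = 91.78 eV.
With Z = 3, ΔE = 122.4 × (1/n_f² − 1/n_i²), so 1/n_f² − 1/n_i² = 0.7499.
With n_f = 1: 1/n_i² = 1/1 − 0.7499 = 0.2501, so n_i ≈ 2.00.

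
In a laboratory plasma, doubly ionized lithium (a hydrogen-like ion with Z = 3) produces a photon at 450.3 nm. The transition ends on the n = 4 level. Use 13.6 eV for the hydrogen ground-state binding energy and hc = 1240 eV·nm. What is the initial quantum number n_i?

n_i = 5

The photon energy is ΔE = hc/λ = 1240 / 450.3 = 2.754 eV.
With Z = 3, ΔE = 122.4 × (1/n_f² − 1/n_i²), so 1/n_f² − 1/n_i² = 0.02250.
With n_f = 4: 1/n_i² = 1/16 − 0.02250 = 0.04000, so n_i ≈ 5.00.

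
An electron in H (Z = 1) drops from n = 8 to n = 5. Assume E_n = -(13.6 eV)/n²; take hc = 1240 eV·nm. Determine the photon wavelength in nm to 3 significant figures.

ΔE = 13.60 × (1/5² − 1/8²) = 13.60 × 0.02438 = 0.3315 eV.
λ = hc/ΔE = 1240 / 0.3315 = 3740 nm.
This line belongs to the Pfund series.

3740 nm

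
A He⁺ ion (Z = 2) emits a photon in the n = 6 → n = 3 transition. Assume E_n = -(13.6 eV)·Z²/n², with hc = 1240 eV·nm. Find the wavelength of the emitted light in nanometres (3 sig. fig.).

For Z = 2 the level energies scale as Z², so the effective Rydberg energy is 13.6 × 4 = 54.40 eV.
ΔE = 54.40 × (1/3² − 1/6²) = 54.40 × 0.08333 = 4.533 eV.
λ = hc/ΔE = 1240 / 4.533 = 274 nm.

274 nm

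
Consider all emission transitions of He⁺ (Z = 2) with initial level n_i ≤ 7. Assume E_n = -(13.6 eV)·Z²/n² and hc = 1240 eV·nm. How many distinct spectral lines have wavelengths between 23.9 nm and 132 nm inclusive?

7

Enumerate all n_i → n_f pairs with 1 ≤ n_f < n_i ≤ 7 and compute λ = 1240 / [13.6·4·(1/n_f² − 1/n_i²)].
Lines falling in [23.9, 132] nm: 4→1 (24.31 nm), 3→1 (25.64 nm), 2→1 (30.39 nm), 7→2 (99.28 nm), 6→2 (102.6 nm), 5→2 (108.5 nm), 4→2 (121.6 nm).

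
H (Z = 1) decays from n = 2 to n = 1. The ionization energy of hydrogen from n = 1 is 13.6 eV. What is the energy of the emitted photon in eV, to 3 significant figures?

E_2 = −13.60/4 = −3.400 eV and E_1 = −13.60/1 = −13.60 eV.
The photon energy is |E_2 − E_1| = 10.2 eV.

10.2 eV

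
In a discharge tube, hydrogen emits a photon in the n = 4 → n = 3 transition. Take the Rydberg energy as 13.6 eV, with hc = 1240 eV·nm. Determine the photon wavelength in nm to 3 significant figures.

ΔE = 13.60 × (1/3² − 1/4²) = 13.60 × 0.04861 = 0.6611 eV.
λ = hc/ΔE = 1240 / 0.6611 = 1880 nm.

1880 nm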